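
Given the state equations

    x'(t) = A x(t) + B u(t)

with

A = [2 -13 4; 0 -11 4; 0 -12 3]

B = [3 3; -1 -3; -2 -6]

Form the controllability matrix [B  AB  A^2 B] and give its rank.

2

AB = [[11, 21], [3, 9], [6, 18]]
A^2B = [[7, -3], [-9, -27], [-18, -54]]
Controllability matrix C = [B  AB  A^2B] = [[3, 3, 11, 21, 7, -3], [-1, -3, 3, 9, -9, -27], [-2, -6, 6, 18, -18, -54]]
The rows r1, r2, r3 of C are linearly dependent: -2·r2 + r3 = 0 (check each entry), so rank(C) ≤ 2.
The 2×2 minor from rows 1, 2, columns 1, 2 is 3·(-3) - 3·(-1) = -9 - (-3) = -6 ≠ 0, so rank(C) = 2.
rank(C) = 2 < n = 3, so the pair (A, B) is not completely controllable.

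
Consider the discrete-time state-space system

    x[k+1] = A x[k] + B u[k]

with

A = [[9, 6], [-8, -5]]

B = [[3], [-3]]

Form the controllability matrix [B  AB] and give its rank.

AB = [[9], [-9]]
Controllability matrix C = [B  AB] = [[3, 9], [-3, -9]]
Every column of C is a scalar multiple of column 1 = [3, -3] (multipliers 1, 3), so the columns span a one-dimensional space.
C ≠ 0, hence rank(C) = 1.
rank(C) = 1 < n = 2, so the pair (A, B) is not completely controllable.

1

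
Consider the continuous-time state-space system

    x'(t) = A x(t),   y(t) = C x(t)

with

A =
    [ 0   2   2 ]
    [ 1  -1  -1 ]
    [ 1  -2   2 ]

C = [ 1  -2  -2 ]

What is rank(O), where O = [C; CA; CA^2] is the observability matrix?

2

CA = [[-4, 8, 0]]
CA^2 = [[8, -16, -16]]
Observability matrix O = [C; CA; CA^2] = [[1, -2, -2], [-4, 8, 0], [8, -16, -16]]
The columns c1, c2, c3 of O are linearly dependent: 2·c1 + c2 = 0 (check each entry), so rank(O) ≤ 2.
The 2×2 minor from rows 1, 2, columns 1, 3 is 1·0 - (-2)·(-4) = 0 - 8 = -8 ≠ 0, so rank(O) = 2.
rank(O) = 2 < n = 3, so the pair (A, C) is not completely observable.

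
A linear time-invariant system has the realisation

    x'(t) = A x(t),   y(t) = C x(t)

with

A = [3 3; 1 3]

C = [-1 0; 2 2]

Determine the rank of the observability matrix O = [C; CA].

2

CA = [[-3, -3], [8, 12]]
Observability matrix O = [C; CA] = [[-1, 0], [2, 2], [-3, -3], [8, 12]]
Take the 2×2 submatrix of O formed by rows 1, 2: [[-1, 0], [2, 2]]. Its determinant is (-1)·2 - 0·2 = -2 - 0 = -2 ≠ 0.
So rank(O) ≥ 2; since O has 2 columns, rank(O) = 2.
rank(O) = 2 = n, so the pair (A, C) is completely observable.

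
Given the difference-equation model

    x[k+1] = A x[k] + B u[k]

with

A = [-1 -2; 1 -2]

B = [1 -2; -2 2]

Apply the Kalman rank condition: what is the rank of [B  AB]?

AB = [[3, -2], [5, -6]]
Controllability matrix C = [B  AB] = [[1, -2, 3, -2], [-2, 2, 5, -6]]
Take the 2×2 submatrix of C formed by columns 1, 2: [[1, -2], [-2, 2]]. Its determinant is 1·2 - (-2)·(-2) = 2 - 4 = -2 ≠ 0.
So rank(C) ≥ 2; since C has 2 rows, rank(C) = 2.
rank(C) = 2 = n, so the pair (A, B) is completely controllable.

2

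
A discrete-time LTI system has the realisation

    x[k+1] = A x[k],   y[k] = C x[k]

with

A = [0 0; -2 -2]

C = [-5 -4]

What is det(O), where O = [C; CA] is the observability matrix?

-8

CA = [[8, 8]]
Observability matrix O = [C; CA] = [[-5, -4], [8, 8]]
det(O) = (-5)·8 - (-4)·8 = -40 - (-32) = -8
Since det(O) ≠ 0, rank(O) = 2 and the system is completely observable.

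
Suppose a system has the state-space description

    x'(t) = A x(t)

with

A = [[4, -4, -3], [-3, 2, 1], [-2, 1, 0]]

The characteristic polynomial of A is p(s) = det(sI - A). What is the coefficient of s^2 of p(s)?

-6

Expand det(sI - A) for the 3×3 matrix.
p(s) = s^3 - 6s^2 - 11s - 1.
(Check: constant term = det(-A) = (-1)^3 det A = -1; coefficient of s^2 = -tr A = -6.)
The coefficient of s^2 is -6.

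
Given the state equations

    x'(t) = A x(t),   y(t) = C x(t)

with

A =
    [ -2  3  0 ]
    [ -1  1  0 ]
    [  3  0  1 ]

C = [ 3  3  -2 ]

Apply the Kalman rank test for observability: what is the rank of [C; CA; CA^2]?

CA = [[-15, 12, -2]]
CA^2 = [[12, -33, -2]]
Observability matrix O = [C; CA; CA^2] = [[3, 3, -2], [-15, 12, -2], [12, -33, -2]]
det(O) = 3·(12·(-2) - (-2)·(-33)) - 3·((-15)·(-2) - (-2)·12) + (-2)·((-15)·(-33) - 12·12) = 3·(-90) - 3·54 + (-2)·351 = -1134 ≠ 0, so rank(O) = 3.
rank(O) = 3 = n, so the pair (A, C) is completely observable.

3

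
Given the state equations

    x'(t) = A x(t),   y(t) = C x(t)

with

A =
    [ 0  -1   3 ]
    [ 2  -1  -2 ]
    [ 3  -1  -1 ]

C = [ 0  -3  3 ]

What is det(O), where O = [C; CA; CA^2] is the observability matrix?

-81

CA = [[3, 0, 3]]
CA^2 = [[9, -6, 6]]
Observability matrix O = [C; CA; CA^2] = [[0, -3, 3], [3, 0, 3], [9, -6, 6]]
Expanding along the first row, det(O) = 0·(0·6 - 3·(-6)) - (-3)·(3·6 - 3·9) + 3·(3·(-6) - 0·9) = 0·18 - (-3)·(-9) + 3·(-18) = -81
Since det(O) ≠ 0, rank(O) = 3 and the system is completely observable.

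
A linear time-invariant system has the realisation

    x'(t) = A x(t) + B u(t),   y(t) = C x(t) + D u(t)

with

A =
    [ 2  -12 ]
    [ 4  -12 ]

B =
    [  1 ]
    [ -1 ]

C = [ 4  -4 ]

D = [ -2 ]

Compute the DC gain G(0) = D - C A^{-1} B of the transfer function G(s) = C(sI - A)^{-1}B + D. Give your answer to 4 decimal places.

G(0) = C(-A)^{-1}B + D = -C A^{-1} B + D.
det A = 24, so A^{-1} = (1/24)·adj(A) = [[-1/2, 1/2], [-1/6, 1/12]]
A^{-1} B = [-1, -1/4]^T
C A^{-1} B = -3
G(0) = D - C A^{-1} B = -2 - (-3) = 1

1.0000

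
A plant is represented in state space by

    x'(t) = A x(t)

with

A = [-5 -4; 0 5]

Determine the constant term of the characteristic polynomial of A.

-25

For a 2×2 matrix, det(sI - A) = s^2 - (tr A)s + det A.
tr A = 0, det A = -25.
So p(s) = s^2 - 25.
The constant term is -25.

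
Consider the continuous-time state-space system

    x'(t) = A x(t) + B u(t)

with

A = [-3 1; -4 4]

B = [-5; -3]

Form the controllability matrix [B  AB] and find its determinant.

AB = [[12], [8]]
Controllability matrix C = [B  AB] = [[-5, 12], [-3, 8]]
det(C) = (-5)·8 - 12·(-3) = -40 - (-36) = -4
Since det(C) ≠ 0, rank(C) = 2 and the system is completely controllable.

-4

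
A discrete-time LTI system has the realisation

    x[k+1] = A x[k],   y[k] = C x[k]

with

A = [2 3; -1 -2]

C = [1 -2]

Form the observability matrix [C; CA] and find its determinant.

15

CA = [[4, 7]]
Observability matrix O = [C; CA] = [[1, -2], [4, 7]]
det(O) = 1·7 - (-2)·4 = 7 - (-8) = 15
Since det(O) ≠ 0, rank(O) = 2 and the system is completely observable.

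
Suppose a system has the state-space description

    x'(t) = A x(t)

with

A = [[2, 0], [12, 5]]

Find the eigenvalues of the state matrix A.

2, 5

det(sI - A) = s^2 - (tr A)s + det A, with tr A = 2 + 5 = 7 and det A = 2·5 - 0·12 = 10 - 0 = 10.
So p(s) = det(sI - A) = s^2 - 7s + 10.
Factor s^2 - 7s + 10: two numbers with sum 7 and product 10 are 5 and 2, so s^2 - 7s + 10 = (s - 5)(s - 2).
Hence p(s) = (s - 5) (s - 2), with roots 2, 5.
At least one eigenvalue has non-negative real part, so the system is not asymptotically stable.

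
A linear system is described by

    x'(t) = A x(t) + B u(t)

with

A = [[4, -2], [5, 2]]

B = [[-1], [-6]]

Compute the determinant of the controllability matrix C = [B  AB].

65

AB = [[8], [-17]]
Controllability matrix C = [B  AB] = [[-1, 8], [-6, -17]]
det(C) = (-1)·(-17) - 8·(-6) = 17 - (-48) = 65
Since det(C) ≠ 0, rank(C) = 2 and the system is completely controllable.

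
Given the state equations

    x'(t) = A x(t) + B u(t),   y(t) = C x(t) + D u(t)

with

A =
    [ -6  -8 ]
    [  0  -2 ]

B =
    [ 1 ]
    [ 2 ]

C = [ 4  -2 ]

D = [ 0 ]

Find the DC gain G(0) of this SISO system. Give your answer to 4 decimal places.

G(0) = C(-A)^{-1}B + D = -C A^{-1} B + D.
det A = 12, so A^{-1} = (1/12)·adj(A) = [[-1/6, 2/3], [0, -1/2]]
A^{-1} B = [7/6, -1]^T
C A^{-1} B = 20/3
G(0) = D - C A^{-1} B = 0 - (20/3) = -20/3 ≈ -6.6667

-6.6667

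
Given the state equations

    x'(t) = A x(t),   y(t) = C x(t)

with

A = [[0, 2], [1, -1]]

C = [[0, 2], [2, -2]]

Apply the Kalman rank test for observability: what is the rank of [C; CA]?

CA = [[2, -2], [-2, 6]]
Observability matrix O = [C; CA] = [[0, 2], [2, -2], [2, -2], [-2, 6]]
Take the 2×2 submatrix of O formed by rows 1, 2: [[0, 2], [2, -2]]. Its determinant is 0·(-2) - 2·2 = 0 - 4 = -4 ≠ 0.
So rank(O) ≥ 2; since O has 2 columns, rank(O) = 2.
rank(O) = 2 = n, so the pair (A, C) is completely observable.

2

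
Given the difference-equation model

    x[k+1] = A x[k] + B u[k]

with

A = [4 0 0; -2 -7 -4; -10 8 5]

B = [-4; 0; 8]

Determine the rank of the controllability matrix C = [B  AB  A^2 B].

AB = [[-16], [-24], [80]]
A^2B = [[-64], [-120], [368]]
Controllability matrix C = [B  AB  A^2B] = [[-4, -16, -64], [0, -24, -120], [8, 80, 368]]
The rows r1, r2, r3 of C are linearly dependent: 2·r1 + 2·r2 + r3 = 0 (check each entry), so rank(C) ≤ 2.
The 2×2 minor from rows 1, 2, columns 1, 2 is (-4)·(-24) - (-16)·0 = 96 - 0 = 96 ≠ 0, so rank(C) = 2.
rank(C) = 2 < n = 3, so the pair (A, B) is not completely controllable.

2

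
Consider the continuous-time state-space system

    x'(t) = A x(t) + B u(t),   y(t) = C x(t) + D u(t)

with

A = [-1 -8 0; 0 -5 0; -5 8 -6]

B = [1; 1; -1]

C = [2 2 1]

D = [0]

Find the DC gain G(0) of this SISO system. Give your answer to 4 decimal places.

-0.2000

G(0) = C(-A)^{-1}B + D = -C A^{-1} B + D.
det A = -30, so A^{-1} = (1/-30)·adj(A) = [[-1, 8/5, 0], [0, -1/5, 0], [5/6, -8/5, -1/6]]
A^{-1} B = [3/5, -1/5, -3/5]^T
C A^{-1} B = 1/5
G(0) = D - C A^{-1} B = 0 - (1/5) = -1/5 ≈ -0.2000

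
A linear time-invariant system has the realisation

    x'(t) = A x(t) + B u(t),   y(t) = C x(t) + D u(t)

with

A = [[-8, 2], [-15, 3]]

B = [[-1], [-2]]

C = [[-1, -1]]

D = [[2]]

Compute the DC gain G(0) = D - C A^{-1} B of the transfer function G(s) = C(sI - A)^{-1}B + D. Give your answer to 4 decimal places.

G(0) = C(-A)^{-1}B + D = -C A^{-1} B + D.
det A = 6, so A^{-1} = (1/6)·adj(A) = [[1/2, -1/3], [5/2, -4/3]]
A^{-1} B = [1/6, 1/6]^T
C A^{-1} B = -1/3
G(0) = D - C A^{-1} B = 2 - (-1/3) = 7/3 ≈ 2.3333

2.3333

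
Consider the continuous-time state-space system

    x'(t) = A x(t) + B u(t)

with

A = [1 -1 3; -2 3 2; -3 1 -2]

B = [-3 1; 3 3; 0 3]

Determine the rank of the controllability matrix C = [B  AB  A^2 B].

AB = [[-6, 7], [15, 13], [12, -6]]
A^2B = [[15, -24], [81, 13], [9, 4]]
Controllability matrix C = [B  AB  A^2B] = [[-3, 1, -6, 7, 15, -24], [3, 3, 15, 13, 81, 13], [0, 3, 12, -6, 9, 4]]
Take the 3×3 submatrix of C formed by columns 1, 2, 3: [[-3, 1, -6], [3, 3, 15], [0, 3, 12]]. Its determinant is (-3)·(3·12 - 15·3) - 1·(3·12 - 15·0) + (-6)·(3·3 - 3·0) = (-3)·(-9) - 1·36 + (-6)·9 = -63 ≠ 0.
So rank(C) ≥ 3; since C has 3 rows, rank(C) = 3.
rank(C) = 3 = n, so the pair (A, B) is completely controllable.

3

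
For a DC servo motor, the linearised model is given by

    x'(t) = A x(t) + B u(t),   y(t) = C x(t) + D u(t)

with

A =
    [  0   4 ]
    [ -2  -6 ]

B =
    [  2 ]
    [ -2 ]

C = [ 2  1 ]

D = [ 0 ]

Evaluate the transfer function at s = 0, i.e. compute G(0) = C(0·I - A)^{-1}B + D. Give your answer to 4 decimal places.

0.5000

G(0) = C(-A)^{-1}B + D = -C A^{-1} B + D.
det A = 8, so A^{-1} = (1/8)·adj(A) = [[-3/4, -1/2], [1/4, 0]]
A^{-1} B = [-1/2, 1/2]^T
C A^{-1} B = -1/2
G(0) = D - C A^{-1} B = 0 - (-1/2) = 1/2 ≈ 0.5000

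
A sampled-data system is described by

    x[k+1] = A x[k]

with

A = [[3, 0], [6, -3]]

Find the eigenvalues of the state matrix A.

det(zI - A) = z^2 - (tr A)z + det A, with tr A = 3 + (-3) = 0 and det A = 3·(-3) - 0·6 = -9 - 0 = -9.
So p(z) = det(zI - A) = z^2 - 9.
Factor z^2 - 9: two numbers with sum 0 and product -9 are 3 and -3, so z^2 - 9 = (z - 3)(z + 3).
Hence p(z) = (z - 3) (z + 3), with roots -3, 3.

-3, 3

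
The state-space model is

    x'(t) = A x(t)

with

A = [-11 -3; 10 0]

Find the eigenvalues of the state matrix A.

-6, -5

det(sI - A) = s^2 - (tr A)s + det A, with tr A = (-11) + 0 = -11 and det A = (-11)·0 - (-3)·10 = 0 - (-30) = 30.
So p(s) = det(sI - A) = s^2 + 11s + 30.
Factor s^2 + 11s + 30: two numbers with sum -11 and product 30 are -5 and -6, so s^2 + 11s + 30 = (s + 5)(s + 6).
Hence p(s) = (s + 5) (s + 6), with roots -6, -5.
All eigenvalues have negative real part, so the system is asymptotically stable.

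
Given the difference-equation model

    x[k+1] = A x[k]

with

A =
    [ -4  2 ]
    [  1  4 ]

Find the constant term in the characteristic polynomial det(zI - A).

-18

For a 2×2 matrix, det(zI - A) = z^2 - (tr A)z + det A.
tr A = 0, det A = -18.
So p(z) = z^2 - 18.
The constant term is -18.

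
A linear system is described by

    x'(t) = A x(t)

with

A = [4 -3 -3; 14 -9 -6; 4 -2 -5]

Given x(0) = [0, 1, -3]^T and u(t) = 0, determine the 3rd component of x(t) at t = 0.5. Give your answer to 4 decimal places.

det(sI - A) = s^3 - (tr A)s^2 + (M11 + M22 + M33)s - det A, where Mii is the 2×2 principal minor of A obtained by deleting row i and column i.
tr A = 4 + (-9) + (-5) = -10; M11 = (-9)·(-5) - (-6)·(-2) = 45 - 12 = 33; M22 = 4·(-5) - (-3)·4 = -20 - (-12) = -8; M33 = 4·(-9) - (-3)·14 = -36 - (-42) = 6; sum of minors = 31.
det A = 4·((-9)·(-5) - (-6)·(-2)) - (-3)·(14·(-5) - (-6)·4) + (-3)·(14·(-2) - (-9)·4) = 4·33 - (-3)·(-46) + (-3)·8 = -30.
So p(s) = det(sI - A) = s^3 + 10s^2 + 31s + 30.
Rational-root test: any integer root divides 30. Testing small divisors, s = -2 works: p(-2) = -8 + 40 + (-62) + 30 = 0, so (s + 2) is a factor.
Dividing, p(s) = (s + 2)(s^2 + 8s + 15).
Factor s^2 + 8s + 15: two numbers with sum -8 and product 15 are -3 and -5, so s^2 + 8s + 15 = (s + 3)(s + 5).
Hence p(s) = (s + 2) (s + 3) (s + 5), with roots -5, -3, -2.
The eigenvalues -5, -3, -2 are distinct and real, so A is diagonalisable and x(t) = e^{At} x(0) = V diag(e^{λ_i t}) V^{-1} x(0), where the columns of V are the eigenvectors.
λ = -5: A - (-5)I = [[9, -3, -3], [14, -4, -6], [4, -2, 0]]. v must be orthogonal to every row; (row 1) × (row 2) = [6, 12, 6], so take v_1 = [1, 2, 1]^T.
λ = -3: A - (-3)I = [[7, -3, -3], [14, -6, -6], [4, -2, -2]]. v must be orthogonal to every row; (row 1) × (row 3) = [0, 2, -2], so take v_2 = [0, 1, -1]^T.
λ = -2: A - (-2)I = [[6, -3, -3], [14, -7, -6], [4, -2, -3]]. v must be orthogonal to every row; (row 1) × (row 2) = [-3, -6, 0], so take v_3 = [-1, -2, 0]^T.
V = [v_1 v_2 v_3] = [[1, 0, -1], [2, 1, -2], [1, -1, 0]] has det V = 1, so V^{-1} = adj(V)/det V = [[-2, 1, 1], [-2, 1, 0], [-3, 1, 1]].
Modal coordinates z(0) = V^{-1} x(0): (-2)·0 + 1·1 + 1·(-3) = -2; (-2)·0 + 1·1 + 0·(-3) = 1; (-3)·0 + 1·1 + 1·(-3) = -2; so z(0) = [-2, 1, -2]^T.
x_3(t) = Σ_i (v_i)_3 · z_i(0) · e^{λ_i t} (row 3 of V times the modal terms).
x_3(0.5) = 1·(-2)·e^{-5·0.5} + (-1)·1·e^{-3·0.5} + 0·(-2)·e^{-2·0.5} = (-2)·0.082085 + (-1)·0.223130 + 0·0.367879 = -0.3873.

-0.3873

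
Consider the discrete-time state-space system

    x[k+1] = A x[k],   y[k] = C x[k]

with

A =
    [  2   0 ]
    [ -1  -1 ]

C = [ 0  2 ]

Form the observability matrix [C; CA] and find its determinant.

4

CA = [[-2, -2]]
Observability matrix O = [C; CA] = [[0, 2], [-2, -2]]
det(O) = 0·(-2) - 2·(-2) = 0 - (-4) = 4
Since det(O) ≠ 0, rank(O) = 2 and the system is completely observable.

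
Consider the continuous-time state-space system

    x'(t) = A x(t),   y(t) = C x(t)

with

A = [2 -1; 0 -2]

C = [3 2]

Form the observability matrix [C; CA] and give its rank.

CA = [[6, -7]]
Observability matrix O = [C; CA] = [[3, 2], [6, -7]]
det(O) = 3·(-7) - 2·6 = -21 - 12 = -33 ≠ 0, so rank(O) = 2.
rank(O) = 2 = n, so the pair (A, C) is completely observable.

2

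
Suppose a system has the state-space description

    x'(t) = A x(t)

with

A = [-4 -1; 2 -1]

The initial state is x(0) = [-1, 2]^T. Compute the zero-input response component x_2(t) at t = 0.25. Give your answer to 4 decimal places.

det(sI - A) = s^2 - (tr A)s + det A, with tr A = (-4) + (-1) = -5 and det A = (-4)·(-1) - (-1)·2 = 4 - (-2) = 6.
So p(s) = det(sI - A) = s^2 + 5s + 6.
Factor s^2 + 5s + 6: two numbers with sum -5 and product 6 are -2 and -3, so s^2 + 5s + 6 = (s + 2)(s + 3).
Hence p(s) = (s + 2) (s + 3), with roots -3, -2.
The eigenvalues -3, -2 are distinct and real, so A is diagonalisable and x(t) = e^{At} x(0) = V diag(e^{λ_i t}) V^{-1} x(0), where the columns of V are the eigenvectors.
λ = -3: A - (-3)I = [[-1, -1], [2, 2]]. Row 1 gives (-1)·v1 + (-1)·v2 = 0, so take v_1 = [-1, 1]^T.
λ = -2: A - (-2)I = [[-2, -1], [2, 1]]. Row 1 gives (-2)·v1 + (-1)·v2 = 0, so take v_2 = [-1, 2]^T.
V = [v_1 v_2] = [[-1, -1], [1, 2]] has det V = -1, so V^{-1} = adj(V)/det V = [[-2, -1], [1, 1]].
Modal coordinates z(0) = V^{-1} x(0): (-2)·(-1) + (-1)·2 = 0; 1·(-1) + 1·2 = 1; so z(0) = [0, 1]^T.
x_2(t) = Σ_i (v_i)_2 · z_i(0) · e^{λ_i t} (row 2 of V times the modal terms).
x_2(0.25) = 1·0·e^{-3·0.25} + 2·1·e^{-2·0.25} = 0·0.472367 + 2·0.606531 = 1.2131.

1.2131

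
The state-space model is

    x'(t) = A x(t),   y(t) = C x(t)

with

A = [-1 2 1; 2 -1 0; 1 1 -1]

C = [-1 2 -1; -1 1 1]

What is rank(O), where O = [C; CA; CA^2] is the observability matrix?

CA = [[4, -5, 0], [4, -2, -2]]
CA^2 = [[-14, 13, 4], [-10, 8, 6]]
Observability matrix O = [C; CA; CA^2] = [[-1, 2, -1], [-1, 1, 1], [4, -5, 0], [4, -2, -2], [-14, 13, 4], [-10, 8, 6]]
Take the 3×3 submatrix of O formed by rows 1, 2, 3: [[-1, 2, -1], [-1, 1, 1], [4, -5, 0]]. Its determinant is (-1)·(1·0 - 1·(-5)) - 2·((-1)·0 - 1·4) + (-1)·((-1)·(-5) - 1·4) = (-1)·5 - 2·(-4) + (-1)·1 = 2 ≠ 0.
So rank(O) ≥ 3; since O has 3 columns, rank(O) = 3.
rank(O) = 3 = n, so the pair (A, C) is completely observable.

3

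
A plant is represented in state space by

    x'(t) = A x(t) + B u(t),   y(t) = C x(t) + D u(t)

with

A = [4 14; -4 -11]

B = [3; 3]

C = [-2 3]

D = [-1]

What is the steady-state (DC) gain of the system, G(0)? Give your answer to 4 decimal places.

G(0) = C(-A)^{-1}B + D = -C A^{-1} B + D.
det A = 12, so A^{-1} = (1/12)·adj(A) = [[-11/12, -7/6], [1/3, 1/3]]
A^{-1} B = [-25/4, 2]^T
C A^{-1} B = 37/2
G(0) = D - C A^{-1} B = -1 - (37/2) = -39/2 ≈ -19.5000

-19.5000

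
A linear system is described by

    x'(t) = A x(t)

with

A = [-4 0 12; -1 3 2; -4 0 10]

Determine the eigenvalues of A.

2, 3, 4

det(sI - A) = s^3 - (tr A)s^2 + (M11 + M22 + M33)s - det A, where Mii is the 2×2 principal minor of A obtained by deleting row i and column i.
tr A = (-4) + 3 + 10 = 9; M11 = 3·10 - 2·0 = 30 - 0 = 30; M22 = (-4)·10 - 12·(-4) = -40 - (-48) = 8; M33 = (-4)·3 - 0·(-1) = -12 - 0 = -12; sum of minors = 26.
det A = (-4)·(3·10 - 2·0) - 0·((-1)·10 - 2·(-4)) + 12·((-1)·0 - 3·(-4)) = (-4)·30 - 0·(-2) + 12·12 = 24.
So p(s) = det(sI - A) = s^3 - 9s^2 + 26s - 24.
Rational-root test: any integer root divides -24. Testing small divisors, s = 2 works: p(2) = 8 + (-36) + 52 + (-24) = 0, so (s - 2) is a factor.
Dividing, p(s) = (s - 2)(s^2 - 7s + 12).
Factor s^2 - 7s + 12: two numbers with sum 7 and product 12 are 4 and 3, so s^2 - 7s + 12 = (s - 4)(s - 3).
Hence p(s) = (s - 4) (s - 3) (s - 2), with roots 2, 3, 4.
At least one eigenvalue has non-negative real part, so the system is not asymptotically stable.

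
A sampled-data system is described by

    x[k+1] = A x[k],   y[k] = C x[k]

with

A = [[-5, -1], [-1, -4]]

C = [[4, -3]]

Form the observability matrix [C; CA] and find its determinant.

-19

CA = [[-17, 8]]
Observability matrix O = [C; CA] = [[4, -3], [-17, 8]]
det(O) = 4·8 - (-3)·(-17) = 32 - 51 = -19
Since det(O) ≠ 0, rank(O) = 2 and the system is completely observable.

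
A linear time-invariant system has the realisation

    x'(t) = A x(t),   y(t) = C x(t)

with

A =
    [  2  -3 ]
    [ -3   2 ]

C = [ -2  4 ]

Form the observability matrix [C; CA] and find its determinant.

CA = [[-16, 14]]
Observability matrix O = [C; CA] = [[-2, 4], [-16, 14]]
det(O) = (-2)·14 - 4·(-16) = -28 - (-64) = 36
Since det(O) ≠ 0, rank(O) = 2 and the system is completely observable.

36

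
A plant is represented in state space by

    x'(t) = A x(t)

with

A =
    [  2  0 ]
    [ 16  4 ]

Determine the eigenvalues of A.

det(sI - A) = s^2 - (tr A)s + det A, with tr A = 2 + 4 = 6 and det A = 2·4 - 0·16 = 8 - 0 = 8.
So p(s) = det(sI - A) = s^2 - 6s + 8.
Factor s^2 - 6s + 8: two numbers with sum 6 and product 8 are 4 and 2, so s^2 - 6s + 8 = (s - 4)(s - 2).
Hence p(s) = (s - 4) (s - 2), with roots 2, 4.
At least one eigenvalue has non-negative real part, so the system is not asymptotically stable.

2, 4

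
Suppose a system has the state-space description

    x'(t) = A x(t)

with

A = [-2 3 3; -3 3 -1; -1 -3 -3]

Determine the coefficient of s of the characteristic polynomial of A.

0

Expand det(sI - A) for the 3×3 matrix.
p(s) = s^3 + 2s^2 - 36.
(Check: constant term = det(-A) = (-1)^3 det A = -36; coefficient of s^2 = -tr A = 2.)
The coefficient of s is 0.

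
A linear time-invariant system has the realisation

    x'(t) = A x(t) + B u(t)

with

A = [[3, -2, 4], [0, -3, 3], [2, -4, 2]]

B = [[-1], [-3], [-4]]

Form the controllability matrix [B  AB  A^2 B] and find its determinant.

1620

AB = [[-13], [-3], [2]]
A^2B = [[-25], [15], [-10]]
Controllability matrix C = [B  AB  A^2B] = [[-1, -13, -25], [-3, -3, 15], [-4, 2, -10]]
Expanding along the first row, det(C) = (-1)·((-3)·(-10) - 15·2) - (-13)·((-3)·(-10) - 15·(-4)) + (-25)·((-3)·2 - (-3)·(-4)) = (-1)·0 - (-13)·90 + (-25)·(-18) = 1620
Since det(C) ≠ 0, rank(C) = 3 and the system is completely controllable.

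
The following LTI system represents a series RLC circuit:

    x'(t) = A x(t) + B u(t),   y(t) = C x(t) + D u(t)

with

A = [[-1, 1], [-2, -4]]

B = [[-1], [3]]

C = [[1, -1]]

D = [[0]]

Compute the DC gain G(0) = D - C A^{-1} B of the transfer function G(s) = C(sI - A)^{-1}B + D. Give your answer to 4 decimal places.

G(0) = C(-A)^{-1}B + D = -C A^{-1} B + D.
det A = 6, so A^{-1} = (1/6)·adj(A) = [[-2/3, -1/6], [1/3, -1/6]]
A^{-1} B = [1/6, -5/6]^T
C A^{-1} B = 1
G(0) = D - C A^{-1} B = 0 - (1) = -1

-1.0000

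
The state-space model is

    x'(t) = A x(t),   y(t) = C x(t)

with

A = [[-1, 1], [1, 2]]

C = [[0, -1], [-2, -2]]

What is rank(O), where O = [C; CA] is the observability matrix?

CA = [[-1, -2], [0, -6]]
Observability matrix O = [C; CA] = [[0, -1], [-2, -2], [-1, -2], [0, -6]]
Take the 2×2 submatrix of O formed by rows 1, 2: [[0, -1], [-2, -2]]. Its determinant is 0·(-2) - (-1)·(-2) = 0 - 2 = -2 ≠ 0.
So rank(O) ≥ 2; since O has 2 columns, rank(O) = 2.
rank(O) = 2 = n, so the pair (A, C) is completely observable.

2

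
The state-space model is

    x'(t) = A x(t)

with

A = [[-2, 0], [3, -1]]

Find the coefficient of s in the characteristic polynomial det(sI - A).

For a 2×2 matrix, det(sI - A) = s^2 - (tr A)s + det A.
tr A = -3, det A = 2.
So p(s) = s^2 + 3s + 2.
The coefficient of s is 3.

3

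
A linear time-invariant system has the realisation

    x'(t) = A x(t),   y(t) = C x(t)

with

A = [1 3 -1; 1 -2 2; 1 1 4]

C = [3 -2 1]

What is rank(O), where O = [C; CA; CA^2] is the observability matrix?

3

CA = [[2, 14, -3]]
CA^2 = [[13, -25, 14]]
Observability matrix O = [C; CA; CA^2] = [[3, -2, 1], [2, 14, -3], [13, -25, 14]]
det(O) = 3·(14·14 - (-3)·(-25)) - (-2)·(2·14 - (-3)·13) + 1·(2·(-25) - 14·13) = 3·121 - (-2)·67 + 1·(-232) = 265 ≠ 0, so rank(O) = 3.
rank(O) = 3 = n, so the pair (A, C) is completely observable.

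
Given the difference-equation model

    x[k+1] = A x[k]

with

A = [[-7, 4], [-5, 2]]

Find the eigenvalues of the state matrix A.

det(zI - A) = z^2 - (tr A)z + det A, with tr A = (-7) + 2 = -5 and det A = (-7)·2 - 4·(-5) = -14 - (-20) = 6.
So p(z) = det(zI - A) = z^2 + 5z + 6.
Factor z^2 + 5z + 6: two numbers with sum -5 and product 6 are -2 and -3, so z^2 + 5z + 6 = (z + 2)(z + 3).
Hence p(z) = (z + 2) (z + 3), with roots -3, -2.

-3, -2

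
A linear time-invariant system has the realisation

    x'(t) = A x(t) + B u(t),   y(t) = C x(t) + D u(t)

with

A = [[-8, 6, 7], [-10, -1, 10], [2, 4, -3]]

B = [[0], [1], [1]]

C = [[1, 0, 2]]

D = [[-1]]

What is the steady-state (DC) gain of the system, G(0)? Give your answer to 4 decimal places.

G(0) = C(-A)^{-1}B + D = -C A^{-1} B + D.
det A = -30, so A^{-1} = (1/-30)·adj(A) = [[37/30, -23/15, -67/30], [1/3, -1/3, -1/3], [19/15, -22/15, -34/15]]
A^{-1} B = [-113/30, -2/3, -56/15]^T
C A^{-1} B = -337/30
G(0) = D - C A^{-1} B = -1 - (-337/30) = 307/30 ≈ 10.2333

10.2333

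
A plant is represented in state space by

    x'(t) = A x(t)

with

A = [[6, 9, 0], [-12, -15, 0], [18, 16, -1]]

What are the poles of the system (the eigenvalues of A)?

-6, -3, -1

det(sI - A) = s^3 - (tr A)s^2 + (M11 + M22 + M33)s - det A, where Mii is the 2×2 principal minor of A obtained by deleting row i and column i.
tr A = 6 + (-15) + (-1) = -10; M11 = (-15)·(-1) - 0·16 = 15 - 0 = 15; M22 = 6·(-1) - 0·18 = -6 - 0 = -6; M33 = 6·(-15) - 9·(-12) = -90 - (-108) = 18; sum of minors = 27.
det A = 6·((-15)·(-1) - 0·16) - 9·((-12)·(-1) - 0·18) + 0·((-12)·16 - (-15)·18) = 6·15 - 9·12 + 0·78 = -18.
So p(s) = det(sI - A) = s^3 + 10s^2 + 27s + 18.
Rational-root test: any integer root divides 18. Testing small divisors, s = -1 works: p(-1) = -1 + 10 + (-27) + 18 = 0, so (s + 1) is a factor.
Dividing, p(s) = (s + 1)(s^2 + 9s + 18).
Factor s^2 + 9s + 18: two numbers with sum -9 and product 18 are -3 and -6, so s^2 + 9s + 18 = (s + 3)(s + 6).
Hence p(s) = (s + 1) (s + 3) (s + 6), with roots -6, -3, -1.
All eigenvalues have negative real part, so the system is asymptotically stable.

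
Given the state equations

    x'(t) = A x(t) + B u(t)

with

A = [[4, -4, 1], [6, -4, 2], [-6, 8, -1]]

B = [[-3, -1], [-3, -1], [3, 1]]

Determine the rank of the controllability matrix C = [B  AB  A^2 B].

2

AB = [[3, 1], [0, 0], [-9, -3]]
A^2B = [[3, 1], [0, 0], [-9, -3]]
Controllability matrix C = [B  AB  A^2B] = [[-3, -1, 3, 1, 3, 1], [-3, -1, 0, 0, 0, 0], [3, 1, -9, -3, -9, -3]]
The rows r1, r2, r3 of C are linearly dependent: 3·r1 - 2·r2 + r3 = 0 (check each entry), so rank(C) ≤ 2.
The 2×2 minor from rows 1, 2, columns 1, 3 is (-3)·0 - 3·(-3) = 0 - (-9) = 9 ≠ 0, so rank(C) = 2.
rank(C) = 2 < n = 3, so the pair (A, B) is not completely controllable.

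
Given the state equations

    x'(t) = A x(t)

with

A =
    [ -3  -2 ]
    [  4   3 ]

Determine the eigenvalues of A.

-1, 1

det(sI - A) = s^2 - (tr A)s + det A, with tr A = (-3) + 3 = 0 and det A = (-3)·3 - (-2)·4 = -9 - (-8) = -1.
So p(s) = det(sI - A) = s^2 - 1.
Factor s^2 - 1: two numbers with sum 0 and product -1 are 1 and -1, so s^2 - 1 = (s - 1)(s + 1).
Hence p(s) = (s - 1) (s + 1), with roots -1, 1.
At least one eigenvalue has non-negative real part, so the system is not asymptotically stable.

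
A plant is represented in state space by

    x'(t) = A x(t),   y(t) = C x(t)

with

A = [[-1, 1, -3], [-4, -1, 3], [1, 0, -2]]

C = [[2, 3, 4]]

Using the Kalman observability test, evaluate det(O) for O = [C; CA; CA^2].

1207

CA = [[-10, -1, -5]]
CA^2 = [[9, -9, 37]]
Observability matrix O = [C; CA; CA^2] = [[2, 3, 4], [-10, -1, -5], [9, -9, 37]]
Expanding along the first row, det(O) = 2·((-1)·37 - (-5)·(-9)) - 3·((-10)·37 - (-5)·9) + 4·((-10)·(-9) - (-1)·9) = 2·(-82) - 3·(-325) + 4·99 = 1207
Since det(O) ≠ 0, rank(O) = 3 and the system is completely observable.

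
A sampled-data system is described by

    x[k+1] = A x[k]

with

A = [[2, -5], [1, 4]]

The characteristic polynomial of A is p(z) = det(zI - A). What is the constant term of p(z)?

13

For a 2×2 matrix, det(zI - A) = z^2 - (tr A)z + det A.
tr A = 6, det A = 13.
So p(z) = z^2 - 6z + 13.
The constant term is 13.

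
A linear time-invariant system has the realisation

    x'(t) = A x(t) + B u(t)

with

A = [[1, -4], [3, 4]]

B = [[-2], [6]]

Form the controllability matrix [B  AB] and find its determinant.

120

AB = [[-26], [18]]
Controllability matrix C = [B  AB] = [[-2, -26], [6, 18]]
det(C) = (-2)·18 - (-26)·6 = -36 - (-156) = 120
Since det(C) ≠ 0, rank(C) = 2 and the system is completely controllable.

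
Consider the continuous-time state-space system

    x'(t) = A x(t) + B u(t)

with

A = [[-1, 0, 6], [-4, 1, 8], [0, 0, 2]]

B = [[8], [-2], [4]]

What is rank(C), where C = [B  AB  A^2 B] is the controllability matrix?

2

AB = [[16], [-2], [8]]
A^2B = [[32], [-2], [16]]
Controllability matrix C = [B  AB  A^2B] = [[8, 16, 32], [-2, -2, -2], [4, 8, 16]]
The rows r1, r2, r3 of C are linearly dependent: -r1 + 2·r3 = 0 (check each entry), so rank(C) ≤ 2.
The 2×2 minor from rows 1, 2, columns 1, 2 is 8·(-2) - 16·(-2) = -16 - (-32) = 16 ≠ 0, so rank(C) = 2.
rank(C) = 2 < n = 3, so the pair (A, B) is not completely controllable.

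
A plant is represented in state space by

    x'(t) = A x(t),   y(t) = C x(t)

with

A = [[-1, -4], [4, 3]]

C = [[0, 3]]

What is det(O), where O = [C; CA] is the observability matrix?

-36

CA = [[12, 9]]
Observability matrix O = [C; CA] = [[0, 3], [12, 9]]
det(O) = 0·9 - 3·12 = 0 - 36 = -36
Since det(O) ≠ 0, rank(O) = 2 and the system is completely observable.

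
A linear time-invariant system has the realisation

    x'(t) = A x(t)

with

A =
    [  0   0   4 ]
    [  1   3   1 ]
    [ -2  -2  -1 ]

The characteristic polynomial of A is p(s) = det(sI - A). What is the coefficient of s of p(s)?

7

Expand det(sI - A) for the 3×3 matrix.
p(s) = s^3 - 2s^2 + 7s - 16.
(Check: constant term = det(-A) = (-1)^3 det A = -16; coefficient of s^2 = -tr A = -2.)
The coefficient of s is 7.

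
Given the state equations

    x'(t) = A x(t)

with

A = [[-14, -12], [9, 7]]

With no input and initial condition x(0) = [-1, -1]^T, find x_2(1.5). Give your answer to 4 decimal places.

-0.3452

det(sI - A) = s^2 - (tr A)s + det A, with tr A = (-14) + 7 = -7 and det A = (-14)·7 - (-12)·9 = -98 - (-108) = 10.
So p(s) = det(sI - A) = s^2 + 7s + 10.
Factor s^2 + 7s + 10: two numbers with sum -7 and product 10 are -2 and -5, so s^2 + 7s + 10 = (s + 2)(s + 5).
Hence p(s) = (s + 2) (s + 5), with roots -5, -2.
The eigenvalues -5, -2 are distinct and real, so A is diagonalisable and x(t) = e^{At} x(0) = V diag(e^{λ_i t}) V^{-1} x(0), where the columns of V are the eigenvectors.
λ = -5: A - (-5)I = [[-9, -12], [9, 12]]. Row 1 gives (-9)·v1 + (-12)·v2 = 0, so take v_1 = [4, -3]^T.
λ = -2: A - (-2)I = [[-12, -12], [9, 9]]. Row 1 gives (-12)·v1 + (-12)·v2 = 0, so take v_2 = [1, -1]^T.
V = [v_1 v_2] = [[4, 1], [-3, -1]] has det V = -1, so V^{-1} = adj(V)/det V = [[1, 1], [-3, -4]].
Modal coordinates z(0) = V^{-1} x(0): 1·(-1) + 1·(-1) = -2; (-3)·(-1) + (-4)·(-1) = 7; so z(0) = [-2, 7]^T.
x_2(t) = Σ_i (v_i)_2 · z_i(0) · e^{λ_i t} (row 2 of V times the modal terms).
x_2(1.5) = (-3)·(-2)·e^{-5·1.5} + (-1)·7·e^{-2·1.5} = 6·0.000553 + (-7)·0.049787 = -0.3452.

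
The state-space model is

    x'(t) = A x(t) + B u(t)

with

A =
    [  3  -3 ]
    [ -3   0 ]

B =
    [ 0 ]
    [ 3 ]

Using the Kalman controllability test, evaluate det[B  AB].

27

AB = [[-9], [0]]
Controllability matrix C = [B  AB] = [[0, -9], [3, 0]]
det(C) = 0·0 - (-9)·3 = 0 - (-27) = 27
Since det(C) ≠ 0, rank(C) = 2 and the system is completely controllable.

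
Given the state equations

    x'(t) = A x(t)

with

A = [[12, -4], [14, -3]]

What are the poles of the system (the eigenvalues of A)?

4, 5

det(sI - A) = s^2 - (tr A)s + det A, with tr A = 12 + (-3) = 9 and det A = 12·(-3) - (-4)·14 = -36 - (-56) = 20.
So p(s) = det(sI - A) = s^2 - 9s + 20.
Factor s^2 - 9s + 20: two numbers with sum 9 and product 20 are 5 and 4, so s^2 - 9s + 20 = (s - 5)(s - 4).
Hence p(s) = (s - 5) (s - 4), with roots 4, 5.
At least one eigenvalue has non-negative real part, so the system is not asymptotically stable.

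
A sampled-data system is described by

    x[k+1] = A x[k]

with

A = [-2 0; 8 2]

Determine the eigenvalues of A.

det(zI - A) = z^2 - (tr A)z + det A, with tr A = (-2) + 2 = 0 and det A = (-2)·2 - 0·8 = -4 - 0 = -4.
So p(z) = det(zI - A) = z^2 - 4.
Factor z^2 - 4: two numbers with sum 0 and product -4 are 2 and -2, so z^2 - 4 = (z - 2)(z + 2).
Hence p(z) = (z - 2) (z + 2), with roots -2, 2.

-2, 2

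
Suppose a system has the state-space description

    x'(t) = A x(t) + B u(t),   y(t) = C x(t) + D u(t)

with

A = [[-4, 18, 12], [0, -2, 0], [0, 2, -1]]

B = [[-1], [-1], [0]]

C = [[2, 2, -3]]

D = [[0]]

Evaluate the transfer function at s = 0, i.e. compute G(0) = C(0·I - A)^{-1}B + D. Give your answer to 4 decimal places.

-9.0000

G(0) = C(-A)^{-1}B + D = -C A^{-1} B + D.
det A = -8, so A^{-1} = (1/-8)·adj(A) = [[-1/4, -21/4, -3], [0, -1/2, 0], [0, -1, -1]]
A^{-1} B = [11/2, 1/2, 1]^T
C A^{-1} B = 9
G(0) = D - C A^{-1} B = 0 - (9) = -9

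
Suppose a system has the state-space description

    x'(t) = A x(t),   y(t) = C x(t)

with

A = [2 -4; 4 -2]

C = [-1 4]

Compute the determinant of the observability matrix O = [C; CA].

-52

CA = [[14, -4]]
Observability matrix O = [C; CA] = [[-1, 4], [14, -4]]
det(O) = (-1)·(-4) - 4·14 = 4 - 56 = -52
Since det(O) ≠ 0, rank(O) = 2 and the system is completely observable.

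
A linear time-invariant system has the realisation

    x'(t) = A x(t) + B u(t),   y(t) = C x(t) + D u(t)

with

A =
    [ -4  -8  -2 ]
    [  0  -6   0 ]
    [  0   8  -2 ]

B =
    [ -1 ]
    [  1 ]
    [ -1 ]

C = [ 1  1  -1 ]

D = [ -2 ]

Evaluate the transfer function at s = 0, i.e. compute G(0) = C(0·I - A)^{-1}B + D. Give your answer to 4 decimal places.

-2.6667

G(0) = C(-A)^{-1}B + D = -C A^{-1} B + D.
det A = -48, so A^{-1} = (1/-48)·adj(A) = [[-1/4, 2/3, 1/4], [0, -1/6, 0], [0, -2/3, -1/2]]
A^{-1} B = [2/3, -1/6, -1/6]^T
C A^{-1} B = 2/3
G(0) = D - C A^{-1} B = -2 - (2/3) = -8/3 ≈ -2.6667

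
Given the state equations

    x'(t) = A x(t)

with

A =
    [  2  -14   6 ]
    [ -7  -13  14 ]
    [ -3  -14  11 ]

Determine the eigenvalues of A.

det(sI - A) = s^3 - (tr A)s^2 + (M11 + M22 + M33)s - det A, where Mii is the 2×2 principal minor of A obtained by deleting row i and column i.
tr A = 2 + (-13) + 11 = 0; M11 = (-13)·11 - 14·(-14) = -143 - (-196) = 53; M22 = 2·11 - 6·(-3) = 22 - (-18) = 40; M33 = 2·(-13) - (-14)·(-7) = -26 - 98 = -124; sum of minors = -31.
det A = 2·((-13)·11 - 14·(-14)) - (-14)·((-7)·11 - 14·(-3)) + 6·((-7)·(-14) - (-13)·(-3)) = 2·53 - (-14)·(-35) + 6·59 = -30.
So p(s) = det(sI - A) = s^3 - 31s + 30.
Rational-root test: any integer root divides 30. Testing small divisors, s = 1 works: p(1) = 1 + 0 + (-31) + 30 = 0, so (s - 1) is a factor.
Dividing, p(s) = (s - 1)(s^2 + s - 30).
Factor s^2 + s - 30: two numbers with sum -1 and product -30 are 5 and -6, so s^2 + s - 30 = (s - 5)(s + 6).
Hence p(s) = (s - 5) (s - 1) (s + 6), with roots -6, 1, 5.
At least one eigenvalue has non-negative real part, so the system is not asymptotically stable.

-6, 1, 5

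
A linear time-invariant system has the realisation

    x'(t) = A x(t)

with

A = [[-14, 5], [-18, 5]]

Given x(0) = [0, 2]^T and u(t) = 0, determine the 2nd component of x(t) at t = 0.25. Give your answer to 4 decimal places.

det(sI - A) = s^2 - (tr A)s + det A, with tr A = (-14) + 5 = -9 and det A = (-14)·5 - 5·(-18) = -70 - (-90) = 20.
So p(s) = det(sI - A) = s^2 + 9s + 20.
Factor s^2 + 9s + 20: two numbers with sum -9 and product 20 are -4 and -5, so s^2 + 9s + 20 = (s + 4)(s + 5).
Hence p(s) = (s + 4) (s + 5), with roots -5, -4.
The eigenvalues -5, -4 are distinct and real, so A is diagonalisable and x(t) = e^{At} x(0) = V diag(e^{λ_i t}) V^{-1} x(0), where the columns of V are the eigenvectors.
λ = -5: A - (-5)I = [[-9, 5], [-18, 10]]. Row 1 gives (-9)·v1 + 5·v2 = 0, so take v_1 = [-5, -9]^T.
λ = -4: A - (-4)I = [[-10, 5], [-18, 9]]. Row 1 gives (-10)·v1 + 5·v2 = 0, so take v_2 = [1, 2]^T.
V = [v_1 v_2] = [[-5, 1], [-9, 2]] has det V = -1, so V^{-1} = adj(V)/det V = [[-2, 1], [-9, 5]].
Modal coordinates z(0) = V^{-1} x(0): (-2)·0 + 1·2 = 2; (-9)·0 + 5·2 = 10; so z(0) = [2, 10]^T.
x_2(t) = Σ_i (v_i)_2 · z_i(0) · e^{λ_i t} (row 2 of V times the modal terms).
x_2(0.25) = (-9)·2·e^{-5·0.25} + 2·10·e^{-4·0.25} = (-18)·0.286505 + 20·0.367879 = 2.2005.

2.2005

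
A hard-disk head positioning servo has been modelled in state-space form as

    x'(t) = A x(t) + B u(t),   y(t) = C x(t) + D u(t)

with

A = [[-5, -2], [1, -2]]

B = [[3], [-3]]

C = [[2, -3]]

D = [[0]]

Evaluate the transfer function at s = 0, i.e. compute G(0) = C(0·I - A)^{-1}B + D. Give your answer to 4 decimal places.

5.0000

G(0) = C(-A)^{-1}B + D = -C A^{-1} B + D.
det A = 12, so A^{-1} = (1/12)·adj(A) = [[-1/6, 1/6], [-1/12, -5/12]]
A^{-1} B = [-1, 1]^T
C A^{-1} B = -5
G(0) = D - C A^{-1} B = 0 - (-5) = 5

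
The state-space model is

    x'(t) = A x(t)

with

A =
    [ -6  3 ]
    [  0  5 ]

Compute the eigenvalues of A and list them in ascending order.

det(sI - A) = s^2 - (tr A)s + det A, with tr A = (-6) + 5 = -1 and det A = (-6)·5 - 3·0 = -30 - 0 = -30.
So p(s) = det(sI - A) = s^2 + s - 30.
Factor s^2 + s - 30: two numbers with sum -1 and product -30 are 5 and -6, so s^2 + s - 30 = (s - 5)(s + 6).
Hence p(s) = (s - 5) (s + 6), with roots -6, 5.
At least one eigenvalue has non-negative real part, so the system is not asymptotically stable.

-6, 5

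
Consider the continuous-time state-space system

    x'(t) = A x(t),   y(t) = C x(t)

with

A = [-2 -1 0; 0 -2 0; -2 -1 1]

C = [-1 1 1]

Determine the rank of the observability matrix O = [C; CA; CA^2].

CA = [[0, -2, 1]]
CA^2 = [[-2, 3, 1]]
Observability matrix O = [C; CA; CA^2] = [[-1, 1, 1], [0, -2, 1], [-2, 3, 1]]
det(O) = (-1)·((-2)·1 - 1·3) - 1·(0·1 - 1·(-2)) + 1·(0·3 - (-2)·(-2)) = (-1)·(-5) - 1·2 + 1·(-4) = -1 ≠ 0, so rank(O) = 3.
rank(O) = 3 = n, so the pair (A, C) is completely observable.

3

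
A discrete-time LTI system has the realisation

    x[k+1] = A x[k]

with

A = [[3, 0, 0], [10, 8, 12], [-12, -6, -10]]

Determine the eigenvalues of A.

det(zI - A) = z^3 - (tr A)z^2 + (M11 + M22 + M33)z - det A, where Mii is the 2×2 principal minor of A obtained by deleting row i and column i.
tr A = 3 + 8 + (-10) = 1; M11 = 8·(-10) - 12·(-6) = -80 - (-72) = -8; M22 = 3·(-10) - 0·(-12) = -30 - 0 = -30; M33 = 3·8 - 0·10 = 24 - 0 = 24; sum of minors = -14.
det A = 3·(8·(-10) - 12·(-6)) - 0·(10·(-10) - 12·(-12)) + 0·(10·(-6) - 8·(-12)) = 3·(-8) - 0·44 + 0·36 = -24.
So p(z) = det(zI - A) = z^3 - z^2 - 14z + 24.
Rational-root test: any integer root divides 24. Testing small divisors, z = 2 works: p(2) = 8 + (-4) + (-28) + 24 = 0, so (z - 2) is a factor.
Dividing, p(z) = (z - 2)(z^2 + z - 12).
Factor z^2 + z - 12: two numbers with sum -1 and product -12 are 3 and -4, so z^2 + z - 12 = (z - 3)(z + 4).
Hence p(z) = (z - 3) (z - 2) (z + 4), with roots -4, 2, 3.

-4, 2, 3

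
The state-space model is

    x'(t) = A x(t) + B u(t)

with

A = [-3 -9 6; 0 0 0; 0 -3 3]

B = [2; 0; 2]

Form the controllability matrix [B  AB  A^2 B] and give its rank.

1

AB = [[6], [0], [6]]
A^2B = [[18], [0], [18]]
Controllability matrix C = [B  AB  A^2B] = [[2, 6, 18], [0, 0, 0], [2, 6, 18]]
Every column of C is a scalar multiple of column 1 = [2, 0, 2] (multipliers 1, 3, 9), so the columns span a one-dimensional space.
C ≠ 0, hence rank(C) = 1.
rank(C) = 1 < n = 3, so the pair (A, B) is not completely controllable.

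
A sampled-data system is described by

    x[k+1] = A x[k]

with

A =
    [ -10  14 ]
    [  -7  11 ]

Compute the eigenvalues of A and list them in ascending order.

det(zI - A) = z^2 - (tr A)z + det A, with tr A = (-10) + 11 = 1 and det A = (-10)·11 - 14·(-7) = -110 - (-98) = -12.
So p(z) = det(zI - A) = z^2 - z - 12.
Factor z^2 - z - 12: two numbers with sum 1 and product -12 are 4 and -3, so z^2 - z - 12 = (z - 4)(z + 3).
Hence p(z) = (z - 4) (z + 3), with roots -3, 4.

-3, 4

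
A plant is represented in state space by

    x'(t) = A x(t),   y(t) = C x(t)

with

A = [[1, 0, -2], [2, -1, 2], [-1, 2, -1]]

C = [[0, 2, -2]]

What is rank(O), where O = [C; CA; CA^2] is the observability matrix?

3

CA = [[6, -6, 6]]
CA^2 = [[-12, 18, -30]]
Observability matrix O = [C; CA; CA^2] = [[0, 2, -2], [6, -6, 6], [-12, 18, -30]]
det(O) = 0·((-6)·(-30) - 6·18) - 2·(6·(-30) - 6·(-12)) + (-2)·(6·18 - (-6)·(-12)) = 0·72 - 2·(-108) + (-2)·36 = 144 ≠ 0, so rank(O) = 3.
rank(O) = 3 = n, so the pair (A, C) is completely observable.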